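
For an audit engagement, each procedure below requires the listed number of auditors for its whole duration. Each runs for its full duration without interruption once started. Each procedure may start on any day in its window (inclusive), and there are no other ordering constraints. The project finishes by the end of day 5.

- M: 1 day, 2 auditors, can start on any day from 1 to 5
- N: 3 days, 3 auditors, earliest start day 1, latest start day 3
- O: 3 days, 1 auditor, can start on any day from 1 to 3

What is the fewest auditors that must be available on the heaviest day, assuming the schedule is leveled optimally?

Early-start (M@1, N@1, O@1) gives peak 6: d1:6  d2:4  d3:4  d4:0  d5:0.
Shift N→2.
Schedule M@1, N@2, O@1: d1:3  d2:4  d3:4  d4:3  d5:0 — peak 4.

4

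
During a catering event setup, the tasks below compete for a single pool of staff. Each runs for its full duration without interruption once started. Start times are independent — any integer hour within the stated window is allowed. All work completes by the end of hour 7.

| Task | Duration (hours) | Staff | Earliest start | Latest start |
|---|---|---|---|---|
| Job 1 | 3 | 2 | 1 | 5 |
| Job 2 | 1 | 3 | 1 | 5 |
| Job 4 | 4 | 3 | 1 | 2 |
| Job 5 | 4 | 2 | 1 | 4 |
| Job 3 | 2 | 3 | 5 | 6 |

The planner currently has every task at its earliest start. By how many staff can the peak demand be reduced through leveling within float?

Early-start peak: h1:10  h2:7  h3:7  h4:5  h5:3  h6:3  h7:0 ⇒ 10.
Leveled (Job 1@1, Job 2@1, Job 4@2, Job 5@4, Job 3@6): h1:5  h2:5  h3:5  h4:5  h5:5  h6:5  h7:5 ⇒ 5.
Reduction 10 − 5 = 5.

5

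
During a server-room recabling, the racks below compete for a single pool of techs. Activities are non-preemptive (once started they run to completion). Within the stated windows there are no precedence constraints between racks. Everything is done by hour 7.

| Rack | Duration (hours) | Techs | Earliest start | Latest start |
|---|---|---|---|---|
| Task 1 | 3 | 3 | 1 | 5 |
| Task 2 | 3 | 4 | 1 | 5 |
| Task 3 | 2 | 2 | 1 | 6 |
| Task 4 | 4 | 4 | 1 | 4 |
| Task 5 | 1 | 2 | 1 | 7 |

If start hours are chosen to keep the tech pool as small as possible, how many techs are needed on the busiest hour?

Early-start (Task 1@1, Task 2@1, Task 3@1, Task 4@1, Task 5@1) gives peak 15: h1:15  h2:13  h3:11  h4:4  h5:0  h6:0  h7:0.
Shift Task 3→4, Task 4→4, Task 5→6.
Schedule Task 1@1, Task 2@1, Task 3@4, Task 4@4, Task 5@6: h1:7  h2:7  h3:7  h4:6  h5:6  h6:6  h7:4 — peak 7.
Total tech-hours = 43 over 7 hours ⇒ peak ≥ ⌈43/7⌉ = 7, so 7 is optimal.

7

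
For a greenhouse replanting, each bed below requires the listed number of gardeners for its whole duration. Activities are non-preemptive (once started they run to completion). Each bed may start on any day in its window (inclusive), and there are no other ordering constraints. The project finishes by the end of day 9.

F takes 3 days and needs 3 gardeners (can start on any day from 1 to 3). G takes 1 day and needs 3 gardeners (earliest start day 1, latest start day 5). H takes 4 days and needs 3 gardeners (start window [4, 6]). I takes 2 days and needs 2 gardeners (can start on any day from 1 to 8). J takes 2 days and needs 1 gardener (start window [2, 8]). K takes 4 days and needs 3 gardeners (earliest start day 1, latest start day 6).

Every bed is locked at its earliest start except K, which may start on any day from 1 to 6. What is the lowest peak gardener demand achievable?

8

K@1: d1:11  d2:9  d3:7  d4:6  d5:3  d6:3  d7:3  d8:0  d9:0 → peak 11
K@2: d1:8  d2:9  d3:7  d4:6  d5:6  d6:3  d7:3  d8:0  d9:0 → peak 9
K@3: d1:8  d2:6  d3:7  d4:6  d5:6  d6:6  d7:3  d8:0  d9:0 → peak 8
K@4: d1:8  d2:6  d3:4  d4:6  d5:6  d6:6  d7:6  d8:0  d9:0 → peak 8
K@5: d1:8  d2:6  d3:4  d4:3  d5:6  d6:6  d7:6  d8:3  d9:0 → peak 8
K@6: d1:8  d2:6  d3:4  d4:3  d5:3  d6:6  d7:6  d8:3  d9:3 → peak 8
Best is K@3, peak 8.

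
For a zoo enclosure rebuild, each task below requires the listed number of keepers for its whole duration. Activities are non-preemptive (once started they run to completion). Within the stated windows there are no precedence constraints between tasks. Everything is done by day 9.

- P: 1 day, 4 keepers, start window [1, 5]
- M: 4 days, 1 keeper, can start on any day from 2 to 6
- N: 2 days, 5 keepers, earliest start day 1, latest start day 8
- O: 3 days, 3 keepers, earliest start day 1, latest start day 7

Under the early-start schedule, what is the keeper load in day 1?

At early start, day 1 has: P, N, O.
Demand: 4 + 5 + 3 = 12.

12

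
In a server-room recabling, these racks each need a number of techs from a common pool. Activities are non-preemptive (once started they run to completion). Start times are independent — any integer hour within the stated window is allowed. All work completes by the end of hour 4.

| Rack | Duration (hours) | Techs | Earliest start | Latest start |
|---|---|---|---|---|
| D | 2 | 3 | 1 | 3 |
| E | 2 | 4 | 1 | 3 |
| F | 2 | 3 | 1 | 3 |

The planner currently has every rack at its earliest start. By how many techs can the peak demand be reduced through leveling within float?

Early-start peak: h1:10  h2:10  h3:0  h4:0 ⇒ 10.
Leveled (D@1, E@3, F@1): h1:6  h2:6  h3:4  h4:4 ⇒ 6.
Reduction 10 − 6 = 4.

4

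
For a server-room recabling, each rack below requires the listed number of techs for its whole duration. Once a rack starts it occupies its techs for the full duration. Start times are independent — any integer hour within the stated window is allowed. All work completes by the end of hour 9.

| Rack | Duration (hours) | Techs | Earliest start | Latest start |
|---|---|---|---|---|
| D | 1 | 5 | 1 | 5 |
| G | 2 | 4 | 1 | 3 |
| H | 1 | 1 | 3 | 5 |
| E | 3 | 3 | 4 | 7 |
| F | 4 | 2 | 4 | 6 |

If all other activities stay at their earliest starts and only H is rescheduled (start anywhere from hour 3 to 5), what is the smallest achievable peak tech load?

H@3: h1:9  h2:4  h3:1  h4:5  h5:5  h6:5  h7:2  h8:0  h9:0 → peak 9
H@4: h1:9  h2:4  h3:0  h4:6  h5:5  h6:5  h7:2  h8:0  h9:0 → peak 9
H@5: h1:9  h2:4  h3:0  h4:5  h5:6  h6:5  h7:2  h8:0  h9:0 → peak 9
Best is H@3, peak 9.

9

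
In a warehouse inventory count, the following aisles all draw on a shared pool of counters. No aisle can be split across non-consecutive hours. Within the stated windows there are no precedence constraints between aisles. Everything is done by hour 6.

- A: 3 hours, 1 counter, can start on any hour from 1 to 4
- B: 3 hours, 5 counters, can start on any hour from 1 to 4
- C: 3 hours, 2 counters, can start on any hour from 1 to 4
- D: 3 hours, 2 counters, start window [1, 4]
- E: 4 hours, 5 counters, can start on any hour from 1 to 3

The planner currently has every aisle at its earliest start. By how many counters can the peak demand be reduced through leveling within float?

Early-start peak: h1:15  h2:15  h3:15  h4:5  h5:0  h6:0 ⇒ 15.
Leveled (A@1, B@4, C@1, D@1, E@1): h1:10  h2:10  h3:10  h4:10  h5:5  h6:5 ⇒ 10.
Reduction 15 − 10 = 5.

5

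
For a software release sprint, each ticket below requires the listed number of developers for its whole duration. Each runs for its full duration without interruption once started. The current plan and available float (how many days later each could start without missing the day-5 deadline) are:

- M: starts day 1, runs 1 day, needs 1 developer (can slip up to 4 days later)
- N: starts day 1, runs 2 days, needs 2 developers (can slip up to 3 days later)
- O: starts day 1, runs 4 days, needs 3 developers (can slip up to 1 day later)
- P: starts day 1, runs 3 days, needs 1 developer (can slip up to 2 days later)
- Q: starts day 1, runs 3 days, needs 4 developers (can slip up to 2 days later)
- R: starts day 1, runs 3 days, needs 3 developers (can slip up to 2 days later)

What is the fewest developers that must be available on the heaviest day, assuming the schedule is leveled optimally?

11

Early-start (M@1, N@1, O@1, P@1, Q@1, R@1) gives peak 14: d1:14  d2:13  d3:11  d4:3  d5:0.
Shift R→3.
Schedule M@1, N@1, O@1, P@1, Q@1, R@3: d1:11  d2:10  d3:11  d4:6  d5:3 — peak 11.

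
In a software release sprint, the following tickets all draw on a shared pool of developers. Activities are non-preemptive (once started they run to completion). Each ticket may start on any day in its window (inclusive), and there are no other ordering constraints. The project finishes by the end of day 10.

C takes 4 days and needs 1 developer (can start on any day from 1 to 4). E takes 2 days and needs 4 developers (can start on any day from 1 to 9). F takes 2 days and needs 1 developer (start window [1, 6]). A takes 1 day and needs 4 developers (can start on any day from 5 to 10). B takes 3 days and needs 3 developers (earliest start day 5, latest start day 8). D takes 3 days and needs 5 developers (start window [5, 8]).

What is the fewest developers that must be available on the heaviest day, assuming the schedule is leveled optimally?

Early-start (C@1, E@1, F@1, A@5, B@5, D@5) gives peak 12: d1:6  d2:6  d3:1  d4:1  d5:12  d6:8  d7:8  d8:0  d9:0  d10:0.
Shift D→8.
Schedule C@1, E@1, F@1, A@5, B@5, D@8: d1:6  d2:6  d3:1  d4:1  d5:7  d6:3  d7:3  d8:5  d9:5  d10:5 — peak 7.

7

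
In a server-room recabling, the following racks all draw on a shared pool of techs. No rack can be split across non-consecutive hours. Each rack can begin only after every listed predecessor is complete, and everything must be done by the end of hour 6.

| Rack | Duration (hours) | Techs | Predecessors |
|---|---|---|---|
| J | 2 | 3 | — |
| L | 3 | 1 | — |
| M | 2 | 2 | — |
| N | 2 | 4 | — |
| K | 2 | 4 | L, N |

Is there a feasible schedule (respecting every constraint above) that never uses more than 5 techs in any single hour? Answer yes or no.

The minimum achievable peak is 6; 5 < 6, so no feasible schedule stays within the cap.

no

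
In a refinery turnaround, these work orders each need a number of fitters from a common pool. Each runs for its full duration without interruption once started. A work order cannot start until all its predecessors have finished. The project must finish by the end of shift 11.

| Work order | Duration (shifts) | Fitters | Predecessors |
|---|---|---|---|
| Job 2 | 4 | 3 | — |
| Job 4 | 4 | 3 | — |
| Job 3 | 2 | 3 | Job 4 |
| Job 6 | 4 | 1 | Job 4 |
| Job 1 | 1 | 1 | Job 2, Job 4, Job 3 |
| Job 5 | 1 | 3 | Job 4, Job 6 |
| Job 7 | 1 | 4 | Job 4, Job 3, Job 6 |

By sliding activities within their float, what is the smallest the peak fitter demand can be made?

Early-start (Job 2@1, Job 4@1, Job 3@5, Job 6@5, Job 1@7, Job 5@9, Job 7@9) gives peak 7: s1:6  s2:6  s3:6  s4:6  s5:4  s6:4  s7:2  s8:1  s9:7  s10:0  s11:0.
Shift Job 7→10.
Schedule Job 2@1, Job 4@1, Job 3@5, Job 6@5, Job 1@7, Job 5@9, Job 7@10: s1:6  s2:6  s3:6  s4:6  s5:4  s6:4  s7:2  s8:1  s9:3  s10:4  s11:0 — peak 6.

6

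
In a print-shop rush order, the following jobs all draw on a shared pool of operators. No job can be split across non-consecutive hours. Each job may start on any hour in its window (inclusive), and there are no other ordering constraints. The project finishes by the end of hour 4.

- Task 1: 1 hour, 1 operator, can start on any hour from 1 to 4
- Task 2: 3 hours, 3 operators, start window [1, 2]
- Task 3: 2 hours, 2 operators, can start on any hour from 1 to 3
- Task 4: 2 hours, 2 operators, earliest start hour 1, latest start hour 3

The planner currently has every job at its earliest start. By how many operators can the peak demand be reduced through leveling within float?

Early-start peak: h1:8  h2:7  h3:3  h4:0 ⇒ 8.
Leveled (Task 1@1, Task 2@2, Task 3@1, Task 4@3): h1:3  h2:5  h3:5  h4:5 ⇒ 5.
Reduction 8 − 5 = 3.

3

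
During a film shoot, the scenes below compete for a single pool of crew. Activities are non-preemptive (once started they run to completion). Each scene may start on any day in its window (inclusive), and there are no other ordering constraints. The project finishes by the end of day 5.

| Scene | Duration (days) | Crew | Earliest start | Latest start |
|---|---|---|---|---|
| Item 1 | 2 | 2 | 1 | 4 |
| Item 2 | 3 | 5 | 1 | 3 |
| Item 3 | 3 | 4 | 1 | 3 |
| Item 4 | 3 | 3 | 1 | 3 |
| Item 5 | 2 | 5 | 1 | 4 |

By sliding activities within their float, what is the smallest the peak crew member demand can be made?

Early-start (Item 1@1, Item 2@1, Item 3@1, Item 4@1, Item 5@1) gives peak 19: d1:19  d2:19  d3:12  d4:0  d5:0.
Shift Item 4→3, Item 5→4.
Schedule Item 1@1, Item 2@1, Item 3@1, Item 4@3, Item 5@4: d1:11  d2:11  d3:12  d4:8  d5:8 — peak 12.

12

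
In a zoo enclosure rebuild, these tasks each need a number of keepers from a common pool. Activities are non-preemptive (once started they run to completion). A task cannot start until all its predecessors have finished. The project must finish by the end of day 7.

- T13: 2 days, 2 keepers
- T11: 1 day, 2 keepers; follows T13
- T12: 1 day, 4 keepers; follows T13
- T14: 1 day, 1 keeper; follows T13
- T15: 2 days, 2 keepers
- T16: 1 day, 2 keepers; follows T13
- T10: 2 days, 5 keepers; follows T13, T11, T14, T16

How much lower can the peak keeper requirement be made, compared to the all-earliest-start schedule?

Early-start peak: d1:4  d2:4  d3:9  d4:5  d5:5  d6:0  d7:0 ⇒ 9.
Leveled (T13@1, T11@3, T12@4, T14@3, T15@1, T16@3, T10@5): d1:4  d2:4  d3:5  d4:4  d5:5  d6:5  d7:0 ⇒ 5.
Reduction 9 − 5 = 4.

4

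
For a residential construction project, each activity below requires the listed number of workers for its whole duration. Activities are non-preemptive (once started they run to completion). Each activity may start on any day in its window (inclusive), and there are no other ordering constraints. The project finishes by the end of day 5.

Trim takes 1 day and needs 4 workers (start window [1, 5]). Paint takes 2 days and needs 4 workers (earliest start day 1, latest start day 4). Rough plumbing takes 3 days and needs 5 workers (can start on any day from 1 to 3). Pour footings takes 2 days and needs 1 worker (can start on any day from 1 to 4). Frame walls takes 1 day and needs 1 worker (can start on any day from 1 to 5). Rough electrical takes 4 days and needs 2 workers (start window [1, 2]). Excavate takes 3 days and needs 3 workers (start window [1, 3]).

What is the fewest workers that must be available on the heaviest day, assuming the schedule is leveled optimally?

10

Early-start (Trim@1, Paint@1, Rough plumbing@1, Pour footings@1, Frame walls@1, Rough electrical@1, Excavate@1) gives peak 20: d1:20  d2:15  d3:10  d4:2  d5:0.
Shift Rough plumbing→3, Rough electrical→2, Excavate→2.
Schedule Trim@1, Paint@1, Rough plumbing@3, Pour footings@1, Frame walls@1, Rough electrical@2, Excavate@2: d1:10  d2:10  d3:10  d4:10  d5:7 — peak 10.
Total worker-days = 47 over 5 days ⇒ peak ≥ ⌈47/5⌉ = 10, so 10 is optimal.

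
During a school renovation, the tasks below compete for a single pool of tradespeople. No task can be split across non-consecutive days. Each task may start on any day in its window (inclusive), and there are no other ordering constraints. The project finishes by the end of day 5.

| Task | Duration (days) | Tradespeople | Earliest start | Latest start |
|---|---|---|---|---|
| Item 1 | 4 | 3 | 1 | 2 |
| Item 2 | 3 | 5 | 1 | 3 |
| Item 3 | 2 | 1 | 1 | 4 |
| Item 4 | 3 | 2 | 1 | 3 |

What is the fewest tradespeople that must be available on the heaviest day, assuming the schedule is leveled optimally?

10

Early-start (Item 1@1, Item 2@1, Item 3@1, Item 4@1) gives peak 11: d1:11  d2:11  d3:10  d4:3  d5:0.
Shift Item 4→3.
Schedule Item 1@1, Item 2@1, Item 3@1, Item 4@3: d1:9  d2:9  d3:10  d4:5  d5:2 — peak 10.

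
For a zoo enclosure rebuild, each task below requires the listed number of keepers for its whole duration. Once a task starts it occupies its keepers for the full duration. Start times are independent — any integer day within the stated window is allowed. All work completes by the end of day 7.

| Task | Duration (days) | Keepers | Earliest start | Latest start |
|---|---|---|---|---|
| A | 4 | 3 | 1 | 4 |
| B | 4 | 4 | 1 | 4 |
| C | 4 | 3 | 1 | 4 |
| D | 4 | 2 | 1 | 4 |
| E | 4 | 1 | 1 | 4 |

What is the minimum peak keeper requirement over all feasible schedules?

13

Schedule A@1, B@1, C@1, D@1, E@1: d1:13  d2:13  d3:13  d4:13  d5:0  d6:0  d7:0 — peak 13.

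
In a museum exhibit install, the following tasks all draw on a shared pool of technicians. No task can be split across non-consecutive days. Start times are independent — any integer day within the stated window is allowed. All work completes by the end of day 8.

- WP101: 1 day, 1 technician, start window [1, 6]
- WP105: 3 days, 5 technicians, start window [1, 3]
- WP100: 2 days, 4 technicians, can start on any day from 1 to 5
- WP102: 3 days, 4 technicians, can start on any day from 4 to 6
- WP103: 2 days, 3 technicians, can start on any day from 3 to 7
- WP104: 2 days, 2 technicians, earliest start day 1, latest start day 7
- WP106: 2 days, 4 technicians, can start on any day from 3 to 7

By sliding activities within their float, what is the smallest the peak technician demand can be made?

8

Early-start (WP101@1, WP105@1, WP100@1, WP102@4, WP103@3, WP104@1, WP106@3) gives peak 12: d1:12  d2:11  d3:12  d4:11  d5:4  d6:4  d7:0  d8:0.
Shift WP100→4, WP103→6, WP106→7.
Schedule WP101@1, WP105@1, WP100@4, WP102@4, WP103@6, WP104@1, WP106@7: d1:8  d2:7  d3:5  d4:8  d5:8  d6:7  d7:7  d8:4 — peak 8.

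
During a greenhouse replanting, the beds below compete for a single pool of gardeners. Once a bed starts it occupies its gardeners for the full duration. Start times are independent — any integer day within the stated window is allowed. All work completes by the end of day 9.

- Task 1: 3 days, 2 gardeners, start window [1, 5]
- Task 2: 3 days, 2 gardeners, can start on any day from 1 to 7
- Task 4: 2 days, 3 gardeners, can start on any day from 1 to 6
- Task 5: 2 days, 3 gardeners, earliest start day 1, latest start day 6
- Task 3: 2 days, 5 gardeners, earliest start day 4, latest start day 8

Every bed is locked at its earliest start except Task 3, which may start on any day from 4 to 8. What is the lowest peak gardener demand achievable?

10

Task 3@4: d1:10  d2:10  d3:4  d4:5  d5:5  d6:0  d7:0  d8:0  d9:0 → peak 10
Task 3@5: d1:10  d2:10  d3:4  d4:0  d5:5  d6:5  d7:0  d8:0  d9:0 → peak 10
Task 3@6: d1:10  d2:10  d3:4  d4:0  d5:0  d6:5  d7:5  d8:0  d9:0 → peak 10
Task 3@7: d1:10  d2:10  d3:4  d4:0  d5:0  d6:0  d7:5  d8:5  d9:0 → peak 10
Task 3@8: d1:10  d2:10  d3:4  d4:0  d5:0  d6:0  d7:0  d8:5  d9:5 → peak 10
Best is Task 3@4, peak 10.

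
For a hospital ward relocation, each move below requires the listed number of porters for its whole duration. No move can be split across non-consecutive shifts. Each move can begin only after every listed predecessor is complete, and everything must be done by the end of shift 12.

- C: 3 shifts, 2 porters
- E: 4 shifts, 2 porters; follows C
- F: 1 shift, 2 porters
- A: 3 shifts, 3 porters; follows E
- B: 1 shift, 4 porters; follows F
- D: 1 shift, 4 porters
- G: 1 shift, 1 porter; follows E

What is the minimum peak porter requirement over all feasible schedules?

Early-start (C@1, E@4, F@1, A@8, B@2, D@1, G@8) gives peak 8: s1:8  s2:6  s3:2  s4:2  s5:2  s6:2  s7:2  s8:4  s9:3  s10:3  s11:0  s12:0.
Shift B→11, D→12.
Schedule C@1, E@4, F@1, A@8, B@11, D@12, G@8: s1:4  s2:2  s3:2  s4:2  s5:2  s6:2  s7:2  s8:4  s9:3  s10:3  s11:4  s12:4 — peak 4.

4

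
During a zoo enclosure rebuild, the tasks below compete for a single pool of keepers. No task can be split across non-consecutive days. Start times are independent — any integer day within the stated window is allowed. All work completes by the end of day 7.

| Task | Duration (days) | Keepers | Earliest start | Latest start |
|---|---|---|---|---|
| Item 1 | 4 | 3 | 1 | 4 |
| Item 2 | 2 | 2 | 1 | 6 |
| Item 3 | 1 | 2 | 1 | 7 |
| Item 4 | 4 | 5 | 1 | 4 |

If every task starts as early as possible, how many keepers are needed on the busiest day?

12

Early-start schedule: Item 1@1, Item 2@1, Item 3@1, Item 4@1.
Load per day: day 1: 12, day 2: 10, day 3: 8, day 4: 8, day 5: 0, day 6: 0, day 7: 0.
Peak is 12.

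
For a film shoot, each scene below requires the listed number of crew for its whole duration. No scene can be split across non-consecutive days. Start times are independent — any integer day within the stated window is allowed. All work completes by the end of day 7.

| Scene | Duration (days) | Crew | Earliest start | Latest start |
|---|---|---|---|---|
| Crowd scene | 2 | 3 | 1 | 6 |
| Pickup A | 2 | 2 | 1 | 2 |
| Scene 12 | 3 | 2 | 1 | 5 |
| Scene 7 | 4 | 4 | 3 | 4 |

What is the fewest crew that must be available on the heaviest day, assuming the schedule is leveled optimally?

Early-start (Crowd scene@1, Pickup A@1, Scene 12@1, Scene 7@3) gives peak 7: d1:7  d2:7  d3:6  d4:4  d5:4  d6:4  d7:0.
Shift Scene 12→3.
Schedule Crowd scene@1, Pickup A@1, Scene 12@3, Scene 7@3: d1:5  d2:5  d3:6  d4:6  d5:6  d6:4  d7:0 — peak 6.

6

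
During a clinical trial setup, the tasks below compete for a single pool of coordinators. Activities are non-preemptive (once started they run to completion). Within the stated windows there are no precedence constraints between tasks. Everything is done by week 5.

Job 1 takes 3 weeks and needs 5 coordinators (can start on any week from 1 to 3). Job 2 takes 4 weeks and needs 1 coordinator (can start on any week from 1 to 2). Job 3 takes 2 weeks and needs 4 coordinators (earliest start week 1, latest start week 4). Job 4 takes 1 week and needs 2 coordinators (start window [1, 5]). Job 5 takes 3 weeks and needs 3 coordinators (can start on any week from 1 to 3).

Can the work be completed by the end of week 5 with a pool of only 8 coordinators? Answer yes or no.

The minimum achievable peak is 9; 8 < 9, so no feasible schedule stays within the cap.

no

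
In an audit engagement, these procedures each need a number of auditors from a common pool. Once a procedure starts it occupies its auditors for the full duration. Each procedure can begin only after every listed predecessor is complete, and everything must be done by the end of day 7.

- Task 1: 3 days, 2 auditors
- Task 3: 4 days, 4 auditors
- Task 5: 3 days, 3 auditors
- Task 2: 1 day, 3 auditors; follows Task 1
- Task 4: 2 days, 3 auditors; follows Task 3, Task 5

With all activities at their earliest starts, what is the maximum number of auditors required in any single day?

9

Early-start schedule: Task 1@1, Task 3@1, Task 5@1, Task 2@4, Task 4@5.
Load per day: day 1: 9, day 2: 9, day 3: 9, day 4: 7, day 5: 3, day 6: 3, day 7: 0.
Peak is 9.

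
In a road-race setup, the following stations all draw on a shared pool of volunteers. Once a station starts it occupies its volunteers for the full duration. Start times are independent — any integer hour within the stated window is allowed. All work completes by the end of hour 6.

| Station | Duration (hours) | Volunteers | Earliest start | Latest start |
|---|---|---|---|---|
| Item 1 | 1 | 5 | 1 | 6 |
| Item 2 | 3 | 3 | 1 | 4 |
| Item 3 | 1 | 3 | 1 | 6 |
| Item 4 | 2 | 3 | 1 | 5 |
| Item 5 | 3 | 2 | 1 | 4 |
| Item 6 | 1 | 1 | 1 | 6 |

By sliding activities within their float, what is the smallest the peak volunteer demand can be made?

6

Early-start (Item 1@1, Item 2@1, Item 3@1, Item 4@1, Item 5@1, Item 6@1) gives peak 17: h1:17  h2:8  h3:5  h4:0  h5:0  h6:0.
Shift Item 2→2, Item 3→2, Item 4→5, Item 5→3.
Schedule Item 1@1, Item 2@2, Item 3@2, Item 4@5, Item 5@3, Item 6@1: h1:6  h2:6  h3:5  h4:5  h5:5  h6:3 — peak 6.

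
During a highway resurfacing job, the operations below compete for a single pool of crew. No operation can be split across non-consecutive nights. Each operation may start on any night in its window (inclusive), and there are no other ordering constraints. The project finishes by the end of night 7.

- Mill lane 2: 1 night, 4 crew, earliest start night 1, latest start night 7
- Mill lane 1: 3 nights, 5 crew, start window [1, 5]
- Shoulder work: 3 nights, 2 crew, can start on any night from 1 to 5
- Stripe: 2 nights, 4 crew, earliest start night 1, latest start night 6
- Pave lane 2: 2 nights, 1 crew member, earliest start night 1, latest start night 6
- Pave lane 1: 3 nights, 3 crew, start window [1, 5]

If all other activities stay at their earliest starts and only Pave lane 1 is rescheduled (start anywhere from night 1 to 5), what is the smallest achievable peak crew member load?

Pave lane 1@1: n1:19  n2:15  n3:10  n4:0  n5:0  n6:0  n7:0 → peak 19
Pave lane 1@2: n1:16  n2:15  n3:10  n4:3  n5:0  n6:0  n7:0 → peak 16
Pave lane 1@3: n1:16  n2:12  n3:10  n4:3  n5:3  n6:0  n7:0 → peak 16
Pave lane 1@4: n1:16  n2:12  n3:7  n4:3  n5:3  n6:3  n7:0 → peak 16
Pave lane 1@5: n1:16  n2:12  n3:7  n4:0  n5:3  n6:3  n7:3 → peak 16
Best is Pave lane 1@2, peak 16.

16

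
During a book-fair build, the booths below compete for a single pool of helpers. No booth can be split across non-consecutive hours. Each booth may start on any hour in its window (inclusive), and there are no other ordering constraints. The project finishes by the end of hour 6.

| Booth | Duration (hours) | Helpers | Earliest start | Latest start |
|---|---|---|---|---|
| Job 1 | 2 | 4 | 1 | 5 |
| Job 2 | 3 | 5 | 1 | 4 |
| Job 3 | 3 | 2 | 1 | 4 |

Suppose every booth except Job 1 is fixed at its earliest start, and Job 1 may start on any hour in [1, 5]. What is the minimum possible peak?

7

Job 1@1: h1:11  h2:11  h3:7  h4:0  h5:0  h6:0 → peak 11
Job 1@2: h1:7  h2:11  h3:11  h4:0  h5:0  h6:0 → peak 11
Job 1@3: h1:7  h2:7  h3:11  h4:4  h5:0  h6:0 → peak 11
Job 1@4: h1:7  h2:7  h3:7  h4:4  h5:4  h6:0 → peak 7
Job 1@5: h1:7  h2:7  h3:7  h4:0  h5:4  h6:4 → peak 7
Best is Job 1@4, peak 7.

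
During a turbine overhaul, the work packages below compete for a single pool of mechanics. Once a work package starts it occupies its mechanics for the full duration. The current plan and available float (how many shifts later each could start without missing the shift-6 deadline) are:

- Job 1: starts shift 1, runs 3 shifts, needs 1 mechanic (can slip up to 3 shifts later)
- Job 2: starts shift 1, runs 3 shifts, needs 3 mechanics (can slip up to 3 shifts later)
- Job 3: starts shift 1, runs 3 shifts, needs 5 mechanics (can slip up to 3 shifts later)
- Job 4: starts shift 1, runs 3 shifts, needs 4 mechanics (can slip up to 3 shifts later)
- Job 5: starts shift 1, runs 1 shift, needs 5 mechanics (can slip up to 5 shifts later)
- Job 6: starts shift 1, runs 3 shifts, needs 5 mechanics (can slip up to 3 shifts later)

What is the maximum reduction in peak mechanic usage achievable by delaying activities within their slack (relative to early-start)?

11

Early-start peak: s1:23  s2:18  s3:18  s4:0  s5:0  s6:0 ⇒ 23.
Leveled (Job 1@1, Job 2@2, Job 3@1, Job 4@4, Job 5@1, Job 6@4): s1:11  s2:9  s3:9  s4:12  s5:9  s6:9 ⇒ 12.
Reduction 23 − 12 = 11.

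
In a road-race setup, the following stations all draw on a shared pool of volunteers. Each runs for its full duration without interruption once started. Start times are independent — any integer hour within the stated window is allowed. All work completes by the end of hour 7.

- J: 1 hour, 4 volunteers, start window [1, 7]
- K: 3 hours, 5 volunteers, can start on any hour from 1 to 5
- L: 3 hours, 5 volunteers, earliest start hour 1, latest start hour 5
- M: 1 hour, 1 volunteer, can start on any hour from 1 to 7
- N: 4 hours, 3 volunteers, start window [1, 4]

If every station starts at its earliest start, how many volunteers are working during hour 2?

At early start, hour 2 has: K, L, N.
Demand: 5 + 5 + 3 = 13.

13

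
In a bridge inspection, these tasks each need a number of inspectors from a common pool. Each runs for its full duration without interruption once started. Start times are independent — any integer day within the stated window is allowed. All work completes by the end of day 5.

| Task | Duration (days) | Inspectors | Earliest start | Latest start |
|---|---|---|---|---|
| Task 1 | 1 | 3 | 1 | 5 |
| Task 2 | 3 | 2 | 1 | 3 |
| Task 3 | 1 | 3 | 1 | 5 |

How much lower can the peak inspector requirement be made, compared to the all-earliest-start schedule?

5

Early-start peak: d1:8  d2:2  d3:2  d4:0  d5:0 ⇒ 8.
Leveled (Task 1@1, Task 2@2, Task 3@5): d1:3  d2:2  d3:2  d4:2  d5:3 ⇒ 3.
Reduction 8 − 3 = 5.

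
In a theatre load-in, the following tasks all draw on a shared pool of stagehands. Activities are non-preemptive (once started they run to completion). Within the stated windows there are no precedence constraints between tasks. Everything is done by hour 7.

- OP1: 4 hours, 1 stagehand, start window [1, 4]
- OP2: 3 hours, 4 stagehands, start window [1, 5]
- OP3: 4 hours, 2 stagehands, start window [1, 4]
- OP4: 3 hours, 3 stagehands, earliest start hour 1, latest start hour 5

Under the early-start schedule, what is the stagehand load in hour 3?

10

At early start, hour 3 has: OP1, OP2, OP3, OP4.
Demand: 1 + 4 + 2 + 3 = 10.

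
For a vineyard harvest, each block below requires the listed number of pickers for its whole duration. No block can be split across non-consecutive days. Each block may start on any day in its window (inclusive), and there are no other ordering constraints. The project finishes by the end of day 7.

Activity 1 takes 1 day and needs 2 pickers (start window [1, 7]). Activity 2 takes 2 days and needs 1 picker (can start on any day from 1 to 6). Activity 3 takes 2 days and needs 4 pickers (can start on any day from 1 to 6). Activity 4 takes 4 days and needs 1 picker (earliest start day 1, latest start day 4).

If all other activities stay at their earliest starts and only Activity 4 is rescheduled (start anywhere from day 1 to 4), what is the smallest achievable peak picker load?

7

Activity 4@1: d1:8  d2:6  d3:1  d4:1  d5:0  d6:0  d7:0 → peak 8
Activity 4@2: d1:7  d2:6  d3:1  d4:1  d5:1  d6:0  d7:0 → peak 7
Activity 4@3: d1:7  d2:5  d3:1  d4:1  d5:1  d6:1  d7:0 → peak 7
Activity 4@4: d1:7  d2:5  d3:0  d4:1  d5:1  d6:1  d7:1 → peak 7
Best is Activity 4@2, peak 7.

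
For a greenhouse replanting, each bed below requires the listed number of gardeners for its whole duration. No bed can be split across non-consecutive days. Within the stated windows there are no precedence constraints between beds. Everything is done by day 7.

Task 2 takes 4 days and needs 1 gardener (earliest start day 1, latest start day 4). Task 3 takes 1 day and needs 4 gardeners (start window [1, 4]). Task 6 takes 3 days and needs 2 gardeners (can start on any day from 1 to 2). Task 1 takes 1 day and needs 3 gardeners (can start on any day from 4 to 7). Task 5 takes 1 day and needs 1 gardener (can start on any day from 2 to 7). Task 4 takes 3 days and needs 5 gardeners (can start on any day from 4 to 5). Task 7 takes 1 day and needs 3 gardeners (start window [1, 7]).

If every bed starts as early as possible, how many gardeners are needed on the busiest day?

10

Early-start schedule: Task 2@1, Task 3@1, Task 6@1, Task 1@4, Task 5@2, Task 4@4, Task 7@1.
Load per day: day 1: 10, day 2: 4, day 3: 3, day 4: 9, day 5: 5, day 6: 5, day 7: 0.
Peak is 10.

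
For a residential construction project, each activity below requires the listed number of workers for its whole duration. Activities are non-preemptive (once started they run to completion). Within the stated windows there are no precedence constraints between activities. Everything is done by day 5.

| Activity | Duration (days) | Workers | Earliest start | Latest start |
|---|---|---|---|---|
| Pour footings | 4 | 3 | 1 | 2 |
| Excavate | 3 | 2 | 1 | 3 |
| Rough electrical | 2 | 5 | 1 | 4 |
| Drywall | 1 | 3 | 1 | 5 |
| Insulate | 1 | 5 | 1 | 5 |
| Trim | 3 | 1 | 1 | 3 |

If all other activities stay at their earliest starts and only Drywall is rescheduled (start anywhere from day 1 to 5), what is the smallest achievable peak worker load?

16

Drywall@1: d1:19  d2:11  d3:6  d4:3  d5:0 → peak 19
Drywall@2: d1:16  d2:14  d3:6  d4:3  d5:0 → peak 16
Drywall@3: d1:16  d2:11  d3:9  d4:3  d5:0 → peak 16
Drywall@4: d1:16  d2:11  d3:6  d4:6  d5:0 → peak 16
Drywall@5: d1:16  d2:11  d3:6  d4:3  d5:3 → peak 16
Best is Drywall@2, peak 16.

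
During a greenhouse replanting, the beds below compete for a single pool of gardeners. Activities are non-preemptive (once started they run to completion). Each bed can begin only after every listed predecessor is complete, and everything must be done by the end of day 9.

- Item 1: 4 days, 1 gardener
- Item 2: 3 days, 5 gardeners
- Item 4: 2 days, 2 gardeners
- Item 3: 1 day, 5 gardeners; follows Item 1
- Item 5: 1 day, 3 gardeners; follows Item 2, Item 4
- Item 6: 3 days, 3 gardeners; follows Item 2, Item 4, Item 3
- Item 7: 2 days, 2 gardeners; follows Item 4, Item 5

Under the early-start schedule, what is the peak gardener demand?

8

Early-start schedule: Item 1@1, Item 2@1, Item 4@1, Item 3@5, Item 5@4, Item 6@6, Item 7@5.
Load per day: day 1: 8, day 2: 8, day 3: 6, day 4: 4, day 5: 7, day 6: 5, day 7: 3, day 8: 3, day 9: 0.
Peak is 8.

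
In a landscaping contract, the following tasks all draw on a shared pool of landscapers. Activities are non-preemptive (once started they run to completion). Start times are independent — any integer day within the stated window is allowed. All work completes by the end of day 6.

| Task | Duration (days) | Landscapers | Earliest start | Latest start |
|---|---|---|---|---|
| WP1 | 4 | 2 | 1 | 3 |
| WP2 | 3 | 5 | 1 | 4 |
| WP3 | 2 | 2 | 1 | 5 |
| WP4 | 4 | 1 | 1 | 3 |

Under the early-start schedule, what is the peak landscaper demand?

Early-start schedule: WP1@1, WP2@1, WP3@1, WP4@1.
Load per day: day 1: 10, day 2: 10, day 3: 8, day 4: 3, day 5: 0, day 6: 0.
Peak is 10.

10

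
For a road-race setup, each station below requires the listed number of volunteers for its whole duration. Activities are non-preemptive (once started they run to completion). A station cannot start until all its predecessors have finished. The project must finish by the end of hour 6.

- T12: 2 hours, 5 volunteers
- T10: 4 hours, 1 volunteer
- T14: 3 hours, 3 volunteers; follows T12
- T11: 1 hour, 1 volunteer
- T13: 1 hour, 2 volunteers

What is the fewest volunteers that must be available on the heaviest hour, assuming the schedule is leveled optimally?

Early-start (T12@1, T10@1, T14@3, T11@1, T13@1) gives peak 9: h1:9  h2:6  h3:4  h4:4  h5:3  h6:0.
Shift T10→3, T11→3, T13→6.
Schedule T12@1, T10@3, T14@3, T11@3, T13@6: h1:5  h2:5  h3:5  h4:4  h5:4  h6:3 — peak 5.
Total volunteer-hours = 26 over 6 hours ⇒ peak ≥ ⌈26/6⌉ = 5, so 5 is optimal.

5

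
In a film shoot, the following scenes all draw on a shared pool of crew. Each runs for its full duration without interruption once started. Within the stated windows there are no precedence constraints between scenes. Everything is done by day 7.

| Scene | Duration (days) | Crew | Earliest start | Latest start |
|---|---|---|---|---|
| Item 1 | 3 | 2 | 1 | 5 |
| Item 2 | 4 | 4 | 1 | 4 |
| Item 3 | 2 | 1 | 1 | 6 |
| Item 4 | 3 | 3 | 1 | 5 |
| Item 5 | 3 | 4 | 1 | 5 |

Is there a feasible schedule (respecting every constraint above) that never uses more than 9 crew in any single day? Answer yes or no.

yes

Schedule Item 1@1, Item 2@1, Item 3@1, Item 4@4, Item 5@5: d1:7  d2:7  d3:6  d4:7  d5:7  d6:7  d7:4 — peak 7 ≤ 9.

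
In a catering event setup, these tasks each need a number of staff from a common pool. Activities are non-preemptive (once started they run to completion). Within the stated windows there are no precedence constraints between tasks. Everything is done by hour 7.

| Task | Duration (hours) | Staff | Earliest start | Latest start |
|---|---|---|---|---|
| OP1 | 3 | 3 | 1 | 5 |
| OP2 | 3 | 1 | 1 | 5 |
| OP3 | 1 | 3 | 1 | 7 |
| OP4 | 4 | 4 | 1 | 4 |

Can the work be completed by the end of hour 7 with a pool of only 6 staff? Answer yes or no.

yes

Schedule OP1@1, OP2@2, OP3@1, OP4@4: h1:6  h2:4  h3:4  h4:5  h5:4  h6:4  h7:4 — peak 6 ≤ 6.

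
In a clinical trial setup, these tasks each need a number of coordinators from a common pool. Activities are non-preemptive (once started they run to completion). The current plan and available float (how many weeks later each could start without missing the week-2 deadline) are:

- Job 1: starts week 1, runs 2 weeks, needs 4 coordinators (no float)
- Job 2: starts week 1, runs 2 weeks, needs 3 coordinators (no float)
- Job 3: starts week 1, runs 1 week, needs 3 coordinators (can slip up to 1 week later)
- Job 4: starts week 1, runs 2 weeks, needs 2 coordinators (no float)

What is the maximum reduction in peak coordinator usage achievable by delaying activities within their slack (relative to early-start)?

Early-start peak: w1:12  w2:9 ⇒ 12.
Leveled (Job 1@1, Job 2@1, Job 3@1, Job 4@1): w1:12  w2:9 ⇒ 12.
Reduction 12 − 12 = 0.

0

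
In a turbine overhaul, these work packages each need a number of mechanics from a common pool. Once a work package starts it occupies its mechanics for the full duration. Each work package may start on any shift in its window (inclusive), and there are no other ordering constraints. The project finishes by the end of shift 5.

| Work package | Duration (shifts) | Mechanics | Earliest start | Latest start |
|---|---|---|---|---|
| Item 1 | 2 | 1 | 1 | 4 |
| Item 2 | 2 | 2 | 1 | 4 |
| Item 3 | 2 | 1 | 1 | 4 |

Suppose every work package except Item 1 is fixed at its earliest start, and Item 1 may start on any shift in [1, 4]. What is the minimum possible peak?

3

Item 1@1: s1:4  s2:4  s3:0  s4:0  s5:0 → peak 4
Item 1@2: s1:3  s2:4  s3:1  s4:0  s5:0 → peak 4
Item 1@3: s1:3  s2:3  s3:1  s4:1  s5:0 → peak 3
Item 1@4: s1:3  s2:3  s3:0  s4:1  s5:1 → peak 3
Best is Item 1@3, peak 3.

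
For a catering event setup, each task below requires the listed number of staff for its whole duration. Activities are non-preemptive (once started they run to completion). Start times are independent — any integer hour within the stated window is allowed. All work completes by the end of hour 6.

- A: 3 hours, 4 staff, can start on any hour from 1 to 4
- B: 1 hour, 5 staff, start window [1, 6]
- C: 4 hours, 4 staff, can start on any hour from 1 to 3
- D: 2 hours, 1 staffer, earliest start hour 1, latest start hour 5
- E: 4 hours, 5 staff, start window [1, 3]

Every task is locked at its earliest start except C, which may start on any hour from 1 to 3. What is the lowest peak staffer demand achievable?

15

C@1: h1:19  h2:14  h3:13  h4:9  h5:0  h6:0 → peak 19
C@2: h1:15  h2:14  h3:13  h4:9  h5:4  h6:0 → peak 15
C@3: h1:15  h2:10  h3:13  h4:9  h5:4  h6:4 → peak 15
Best is C@2, peak 15.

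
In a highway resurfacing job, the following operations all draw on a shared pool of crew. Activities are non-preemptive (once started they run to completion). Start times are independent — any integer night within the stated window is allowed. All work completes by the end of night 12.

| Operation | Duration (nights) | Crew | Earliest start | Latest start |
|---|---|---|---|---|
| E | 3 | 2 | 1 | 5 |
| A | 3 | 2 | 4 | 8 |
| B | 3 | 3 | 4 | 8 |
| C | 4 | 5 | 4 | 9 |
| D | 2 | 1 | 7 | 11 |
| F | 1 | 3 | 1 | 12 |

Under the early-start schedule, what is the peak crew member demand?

10

Early-start schedule: E@1, A@4, B@4, C@4, D@7, F@1.
Load per night: night 1: 5, night 2: 2, night 3: 2, night 4: 10, night 5: 10, night 6: 10, night 7: 6, night 8: 1, night 9: 0, night 10: 0, night 11: 0, night 12: 0.
Peak is 10.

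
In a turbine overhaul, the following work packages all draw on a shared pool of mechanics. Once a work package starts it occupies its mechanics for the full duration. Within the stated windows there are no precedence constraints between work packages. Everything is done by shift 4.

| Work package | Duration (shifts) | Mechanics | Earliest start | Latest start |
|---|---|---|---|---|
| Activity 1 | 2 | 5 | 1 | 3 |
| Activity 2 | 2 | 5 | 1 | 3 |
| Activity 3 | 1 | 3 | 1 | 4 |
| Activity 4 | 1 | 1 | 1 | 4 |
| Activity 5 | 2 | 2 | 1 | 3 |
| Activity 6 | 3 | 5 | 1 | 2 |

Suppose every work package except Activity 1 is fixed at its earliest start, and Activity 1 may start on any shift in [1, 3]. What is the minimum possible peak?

Activity 1@1: s1:21  s2:17  s3:5  s4:0 → peak 21
Activity 1@2: s1:16  s2:17  s3:10  s4:0 → peak 17
Activity 1@3: s1:16  s2:12  s3:10  s4:5 → peak 16
Best is Activity 1@3, peak 16.

16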